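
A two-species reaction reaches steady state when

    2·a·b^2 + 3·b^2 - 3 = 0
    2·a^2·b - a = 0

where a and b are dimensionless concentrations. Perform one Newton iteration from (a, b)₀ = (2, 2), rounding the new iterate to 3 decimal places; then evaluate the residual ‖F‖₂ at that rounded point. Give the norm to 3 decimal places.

At (2, 2): F = (25.000, 14.000).
Jacobian J = [[2·b^2, 4·a·b + 6·b], [4·a·b - 1, 2·a^2]].
At the point, J = [[8.000, 28.000], [15.000, 8.000]] (det J = -356.000).
Solving J·Δ = −F gives Δ = (-0.539, -0.739).
Then the next iterate is (a, b)₁ = (1.461, 1.261).
Re-evaluating at (1.461, 1.261): F = (6.41670, 3.92226), so ‖F‖₂ = 7.521.

7.521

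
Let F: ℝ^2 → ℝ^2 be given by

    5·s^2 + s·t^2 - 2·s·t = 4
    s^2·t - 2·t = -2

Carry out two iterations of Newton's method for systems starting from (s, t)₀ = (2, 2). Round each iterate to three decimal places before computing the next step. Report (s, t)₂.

(1.000, 2.000)

At (2, 2): F = (16.000, 6.000).
Jacobian J = [[10·s + t^2 - 2·t, 2·s·t - 2·s], [2·s·t, s^2 - 2]].
At the point, J = [[20.000, 4.000], [8.000, 2.000]] (det J = 8.000).
Solving J·Δ = −F gives Δ = (-1.000, 1.000).
Then the next iterate is (s, t)₁ = (1.000, 3.000).
Round to (1.000, 3.000) and repeat: F = (4.000, -1.000), J = [[13.000, 4.000], [6.000, -1.000]].
Δ = (0.000, -1.000), so (s, t)₂ = (1.000, 2.000).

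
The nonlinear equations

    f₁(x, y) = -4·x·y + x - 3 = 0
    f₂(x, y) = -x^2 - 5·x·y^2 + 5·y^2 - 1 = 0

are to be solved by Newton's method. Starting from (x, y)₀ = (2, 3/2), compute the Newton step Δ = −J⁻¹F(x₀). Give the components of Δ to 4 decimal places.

At (2, 3/2): F = (-13.0000, -16.2500).
Jacobian J = [[-4·y + 1, -4·x], [-2·x - 5·y^2, -10·x·y + 10·y]].
At the point, J = [[-5.0000, -8.0000], [-15.2500, -15.0000]] (det J = -47.0000).
Solving J·Δ = −F gives Δ = (1.3830, -2.4894).

(1.3830, -2.4894)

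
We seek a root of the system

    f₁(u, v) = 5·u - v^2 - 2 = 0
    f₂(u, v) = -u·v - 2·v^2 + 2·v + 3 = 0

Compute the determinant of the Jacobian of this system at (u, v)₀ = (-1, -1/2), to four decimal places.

24.5000

J = [[5, -2·v], [-v, -u - 4·v + 2]].
At the point, J = [[5.0000, 1.0000], [0.5000, 5.0000]].
det J = 24.5000.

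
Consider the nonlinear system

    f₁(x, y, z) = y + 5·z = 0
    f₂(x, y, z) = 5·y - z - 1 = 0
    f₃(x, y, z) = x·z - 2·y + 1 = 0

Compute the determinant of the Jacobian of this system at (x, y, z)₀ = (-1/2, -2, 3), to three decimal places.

-78.000

J = [[0, 1, 5], [0, 5, -1], [z, -2, x]].
At the point, J = [[0.000, 1.000, 5.000], [0.000, 5.000, -1.000], [3.000, -2.000, -0.500]].
det J = -78.000.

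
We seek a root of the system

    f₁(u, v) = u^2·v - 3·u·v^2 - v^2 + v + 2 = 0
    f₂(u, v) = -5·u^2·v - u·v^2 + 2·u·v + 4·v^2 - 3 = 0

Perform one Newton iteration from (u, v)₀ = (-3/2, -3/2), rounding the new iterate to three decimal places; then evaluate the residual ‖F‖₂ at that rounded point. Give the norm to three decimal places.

At (-3/2, -3/2): F = (5.000, 30.750).
Jacobian J = [[2·u·v - 3·v^2, u^2 - 6·u·v - 2·v + 1], [-10·u·v - v^2 + 2·v, -5·u^2 - 2·u·v + 2·u + 8·v]].
At the point, J = [[-2.250, -7.250], [-27.750, -30.750]] (det J = -132.000).
Solving J·Δ = −F gives Δ = (0.524, 0.527).
Then the next iterate is (u, v)₁ = (-0.976, -0.973).
Re-evaluating at (-0.976, -0.973): F = (1.92544, 8.24450), so ‖F‖₂ = 8.466.

8.466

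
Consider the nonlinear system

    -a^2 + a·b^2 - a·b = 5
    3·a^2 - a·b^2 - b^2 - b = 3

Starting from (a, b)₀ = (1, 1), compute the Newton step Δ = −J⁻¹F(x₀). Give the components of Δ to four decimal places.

At (1, 1): F = (-6.0000, -3.0000).
Jacobian J = [[-2·a + b^2 - b, 2·a·b - a], [6·a - b^2, -2·a·b - 2·b - 1]].
At the point, J = [[-2.0000, 1.0000], [5.0000, -5.0000]] (det J = 5.0000).
Solving J·Δ = −F gives Δ = (-6.6000, -7.2000).

(-6.6000, -7.2000)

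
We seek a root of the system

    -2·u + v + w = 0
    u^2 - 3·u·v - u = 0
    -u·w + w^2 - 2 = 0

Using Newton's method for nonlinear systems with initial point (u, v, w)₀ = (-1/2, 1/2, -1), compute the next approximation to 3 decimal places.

(1.000, 3.000, -1.000)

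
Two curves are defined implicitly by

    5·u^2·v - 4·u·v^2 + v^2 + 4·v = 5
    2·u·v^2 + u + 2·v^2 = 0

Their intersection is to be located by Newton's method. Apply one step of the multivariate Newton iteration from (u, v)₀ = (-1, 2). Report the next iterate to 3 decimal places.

(-0.889, 1.000)

At (-1, 2): F = (33.000, -1.000).
Jacobian J = [[10·u·v - 4·v^2, 5·u^2 - 8·u·v + 2·v + 4], [2·v^2 + 1, 4·u·v + 4·v]].
At the point, J = [[-36.000, 29.000], [9.000, 0.000]] (det J = -261.000).
Solving J·Δ = −F gives Δ = (0.111, -1.000).
Then the next iterate is (u, v)₁ = (-0.889, 1.000).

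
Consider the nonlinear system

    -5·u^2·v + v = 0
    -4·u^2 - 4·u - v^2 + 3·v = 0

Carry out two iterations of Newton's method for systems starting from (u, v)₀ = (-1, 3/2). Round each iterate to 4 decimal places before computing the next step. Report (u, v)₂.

At (-1, 3/2): F = (-6.0000, 2.2500).
Jacobian J = [[-10·u·v, -5·u^2 + 1], [-8·u - 4, -2·v + 3]].
At the point, J = [[15.0000, -4.0000], [4.0000, 0.0000]] (det J = 16.0000).
Solving J·Δ = −F gives Δ = (-0.5625, -3.6094).
Then the next iterate is (u, v)₁ = (-1.5625, -2.1094).
Round to (-1.5625, -2.1094) and repeat: F = (23.640112, -14.293393), J = [[-32.959375, -11.207031], [8.5000, 7.2188]].
Δ = (0.0734, 1.8936), so (u, v)₂ = (-1.4891, -0.2158).

(-1.4891, -0.2158)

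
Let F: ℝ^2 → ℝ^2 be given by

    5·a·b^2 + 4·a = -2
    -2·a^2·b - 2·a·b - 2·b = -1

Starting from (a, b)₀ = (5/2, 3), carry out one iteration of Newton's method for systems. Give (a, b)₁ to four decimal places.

(1.4196, 2.0459)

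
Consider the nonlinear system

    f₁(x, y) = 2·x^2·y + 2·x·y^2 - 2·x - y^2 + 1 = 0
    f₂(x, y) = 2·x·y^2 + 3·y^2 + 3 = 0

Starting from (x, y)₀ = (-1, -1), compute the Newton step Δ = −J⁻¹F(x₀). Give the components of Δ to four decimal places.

(-1.1667, 0.8333)

At (-1, -1): F = (-2.0000, 4.0000).
Jacobian J = [[4·x·y + 2·y^2 - 2, 2·x^2 + 4·x·y - 2·y], [2·y^2, 4·x·y + 6·y]].
At the point, J = [[4.0000, 8.0000], [2.0000, -2.0000]] (det J = -24.0000).
Solving J·Δ = −F gives Δ = (-1.1667, 0.8333).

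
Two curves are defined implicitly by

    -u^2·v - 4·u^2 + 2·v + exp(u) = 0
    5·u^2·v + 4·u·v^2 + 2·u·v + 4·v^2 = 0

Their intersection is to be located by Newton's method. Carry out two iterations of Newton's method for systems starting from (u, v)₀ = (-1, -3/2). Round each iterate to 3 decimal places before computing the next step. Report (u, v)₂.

At (-1, -3/2): F = (-5.13212, -4.500).
Jacobian J = [[-2·u·v - 8·u + exp(u), -u^2 + 2], [10·u·v + 4·v^2 + 2·v, 5·u^2 + 8·u·v + 2·u + 8·v]].
At the point, J = [[5.36788, 1.000], [21.000, 3.000]] (det J = -4.89636).
Solving J·Δ = −F gives Δ = (-2.225, 17.078).
Then the next iterate is (u, v)₁ = (-3.225, 15.578).
Round to (-3.225, 15.578) and repeat: F = (-172.42768, -1450.17277), J = [[126.31786, -8.40062], [499.46184, -231.73528]].
Δ = (1.108, -3.871), so (u, v)₂ = (-2.117, 11.707).

(-2.117, 11.707)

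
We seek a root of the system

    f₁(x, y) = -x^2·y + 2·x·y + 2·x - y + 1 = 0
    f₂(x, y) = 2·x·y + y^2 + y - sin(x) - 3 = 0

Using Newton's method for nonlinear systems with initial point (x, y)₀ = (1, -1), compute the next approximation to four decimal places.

At (1, -1): F = (3.0000, -5.841471).
Jacobian J = [[-2·x·y + 2·y + 2, -x^2 + 2·x - 1], [2·y - cos(x), 2·x + 2·y + 1]].
At the point, J = [[2.0000, 0.0000], [-2.540302, 1.0000]] (det J = 2.0000).
Solving J·Δ = −F gives Δ = (-1.5000, 2.0310).
Then the next iterate is (x, y)₁ = (-0.5000, 1.0310).

(-0.5000, 1.0310)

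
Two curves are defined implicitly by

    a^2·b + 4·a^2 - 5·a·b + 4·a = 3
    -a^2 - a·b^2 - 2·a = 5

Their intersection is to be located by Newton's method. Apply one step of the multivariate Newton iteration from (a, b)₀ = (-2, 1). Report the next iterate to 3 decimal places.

At (-2, 1): F = (19.000, -3.000).
Jacobian J = [[2·a·b + 8·a - 5·b + 4, a^2 - 5·a], [-2·a - b^2 - 2, -2·a·b]].
At the point, J = [[-21.000, 14.000], [1.000, 4.000]] (det J = -98.000).
Solving J·Δ = −F gives Δ = (1.204, 0.449).
Then the next iterate is (a, b)₁ = (-0.796, 1.449).

(-0.796, 1.449)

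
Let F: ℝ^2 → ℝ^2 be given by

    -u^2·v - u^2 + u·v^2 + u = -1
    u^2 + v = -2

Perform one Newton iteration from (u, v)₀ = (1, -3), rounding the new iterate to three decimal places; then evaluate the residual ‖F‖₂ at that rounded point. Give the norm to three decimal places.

4.148

At (1, -3): F = (13.000, 0.000).
Jacobian J = [[-2·u·v - 2·u + v^2 + 1, -u^2 + 2·u·v], [2·u, 1]].
At the point, J = [[14.000, -7.000], [2.000, 1.000]] (det J = 28.000).
Solving J·Δ = −F gives Δ = (-0.464, 0.929).
Then the next iterate is (u, v)₁ = (0.536, -2.071).
Re-evaluating at (0.536, -2.071): F = (4.14262, 0.21630), so ‖F‖₂ = 4.148.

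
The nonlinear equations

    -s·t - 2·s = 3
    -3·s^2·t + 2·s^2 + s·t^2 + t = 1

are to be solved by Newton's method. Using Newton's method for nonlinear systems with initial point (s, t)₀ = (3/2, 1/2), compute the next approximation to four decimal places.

(-0.7783, -0.2028)

At (3/2, 1/2): F = (-6.7500, 1.0000).
Jacobian J = [[-t - 2, -s], [-6·s·t + 4·s + t^2, -3·s^2 + 2·s·t + 1]].
At the point, J = [[-2.5000, -1.5000], [1.7500, -4.2500]] (det J = 13.2500).
Solving J·Δ = −F gives Δ = (-2.2783, -0.7028).
Then the next iterate is (s, t)₁ = (-0.7783, -0.2028).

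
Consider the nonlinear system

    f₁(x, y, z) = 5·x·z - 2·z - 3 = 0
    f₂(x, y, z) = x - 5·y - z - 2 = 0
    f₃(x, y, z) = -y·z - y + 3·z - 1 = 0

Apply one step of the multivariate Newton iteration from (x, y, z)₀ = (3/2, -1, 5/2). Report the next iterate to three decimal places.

At (3/2, -1, 5/2): F = (10.750, 2.000, 10.000).
Jacobian J = [[5·z, 0, 5·x - 2], [1, -5, -1], [0, -z - 1, -y + 3]].
At the point, J = [[12.500, 0.000, 5.500], [1.000, -5.000, -1.000], [0.000, -3.500, 4.000]] (det J = -313.000).
Solving J·Δ = −F gives Δ = (-0.052, 0.757, -1.837).
Then the next iterate is (x, y, z)₁ = (1.448, -0.243, 0.663).

(1.448, -0.243, 0.663)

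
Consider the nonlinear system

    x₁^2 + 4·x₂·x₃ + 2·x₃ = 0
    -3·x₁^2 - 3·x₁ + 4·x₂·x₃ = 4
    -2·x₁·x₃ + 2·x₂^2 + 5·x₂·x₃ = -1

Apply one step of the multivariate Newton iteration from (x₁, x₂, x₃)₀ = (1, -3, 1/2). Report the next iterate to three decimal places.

(-0.042, -1.304, 0.231)

At (1, -3, 1/2): F = (-4.000, -16.000, 10.500).
Jacobian J = [[2·x₁, 4·x₃, 4·x₂ + 2], [-6·x₁ - 3, 4·x₃, 4·x₂], [-2·x₃, 4·x₂ + 5·x₃, -2·x₁ + 5·x₂]].
At the point, J = [[2.000, 2.000, -10.000], [-9.000, 2.000, -12.000], [-1.000, -9.500, -17.000]] (det J = -1453.000).
Solving J·Δ = −F gives Δ = (-1.042, 1.696, -0.269).
Then the next iterate is (x₁, x₂, x₃)₁ = (-0.042, -1.304, 0.231).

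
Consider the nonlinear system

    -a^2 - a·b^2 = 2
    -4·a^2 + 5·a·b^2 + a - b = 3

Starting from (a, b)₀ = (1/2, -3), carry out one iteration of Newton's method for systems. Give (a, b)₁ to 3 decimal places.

(-0.735, -4.868)

At (1/2, -3): F = (-6.750, 22.000).
Jacobian J = [[-2·a - b^2, -2·a·b], [-8·a + 5·b^2 + 1, 10·a·b - 1]].
At the point, J = [[-10.000, 3.000], [42.000, -16.000]] (det J = 34.000).
Solving J·Δ = −F gives Δ = (-1.235, -1.868).
Then the next iterate is (a, b)₁ = (-0.735, -4.868).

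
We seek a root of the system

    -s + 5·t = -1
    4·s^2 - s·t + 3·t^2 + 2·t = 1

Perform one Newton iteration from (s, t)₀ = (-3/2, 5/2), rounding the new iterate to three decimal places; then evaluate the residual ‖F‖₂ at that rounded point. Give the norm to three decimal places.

41.558

At (-3/2, 5/2): F = (15.000, 35.500).
Jacobian J = [[-1, 5], [8·s - t, -s + 6·t + 2]].
At the point, J = [[-1.000, 5.000], [-14.500, 18.500]] (det J = 54.000).
Solving J·Δ = −F gives Δ = (-1.852, -3.370).
Then the next iterate is (s, t)₁ = (-3.352, -0.870).
Re-evaluating at (-3.352, -0.870): F = (0.002, 41.55808), so ‖F‖₂ = 41.558.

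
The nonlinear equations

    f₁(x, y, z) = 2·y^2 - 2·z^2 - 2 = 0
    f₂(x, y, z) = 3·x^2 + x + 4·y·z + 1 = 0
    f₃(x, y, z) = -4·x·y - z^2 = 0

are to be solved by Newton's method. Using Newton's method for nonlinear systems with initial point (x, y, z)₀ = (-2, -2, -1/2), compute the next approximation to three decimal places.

(-0.557, -1.379, -0.764)

At (-2, -2, -1/2): F = (5.500, 15.000, -16.250).
Jacobian J = [[0, 4·y, -4·z], [6·x + 1, 4·z, 4·y], [-4·y, -4·x, -2·z]].
At the point, J = [[0.000, -8.000, 2.000], [-11.000, -2.000, -8.000], [8.000, 8.000, 1.000]] (det J = 280.000).
Solving J·Δ = −F gives Δ = (1.443, 0.621, -0.264).
Then the next iterate is (x, y, z)₁ = (-0.557, -1.379, -0.764).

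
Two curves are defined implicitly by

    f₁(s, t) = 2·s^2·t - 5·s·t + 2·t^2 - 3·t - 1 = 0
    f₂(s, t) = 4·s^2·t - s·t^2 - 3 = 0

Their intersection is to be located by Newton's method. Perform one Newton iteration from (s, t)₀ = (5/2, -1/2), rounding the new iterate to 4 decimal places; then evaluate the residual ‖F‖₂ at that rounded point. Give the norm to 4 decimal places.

4.3858

At (5/2, -1/2): F = (1.0000, -16.1250).
Jacobian J = [[4·s·t - 5·t, 2·s^2 - 5·s + 4·t - 3], [8·s·t - t^2, 4·s^2 - 2·s·t]].
At the point, J = [[-2.5000, -5.0000], [-10.2500, 27.5000]] (det J = -120.0000).
Solving J·Δ = −F gives Δ = (-0.4427, 0.4214).
Then the next iterate is (s, t)₁ = (2.0573, -0.0786).
Re-evaluating at (2.0573, -0.0786): F = (-0.608672, -4.343403), so ‖F‖₂ = 4.3858.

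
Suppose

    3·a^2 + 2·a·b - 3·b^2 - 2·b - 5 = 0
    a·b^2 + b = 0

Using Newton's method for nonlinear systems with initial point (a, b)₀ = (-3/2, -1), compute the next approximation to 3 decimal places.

(-1.111, -0.472)

At (-3/2, -1): F = (3.750, -2.500).
Jacobian J = [[6·a + 2·b, 2·a - 6·b - 2], [b^2, 2·a·b + 1]].
At the point, J = [[-11.000, 1.000], [1.000, 4.000]] (det J = -45.000).
Solving J·Δ = −F gives Δ = (0.389, 0.528).
Then the next iterate is (a, b)₁ = (-1.111, -0.472).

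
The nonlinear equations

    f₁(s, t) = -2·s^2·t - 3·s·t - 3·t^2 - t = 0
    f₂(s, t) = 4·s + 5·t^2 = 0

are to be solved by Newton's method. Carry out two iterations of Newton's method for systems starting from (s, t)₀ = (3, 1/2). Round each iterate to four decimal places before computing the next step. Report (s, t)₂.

At (3, 1/2): F = (-14.7500, 13.2500).
Jacobian J = [[-4·s·t - 3·t, -2·s^2 - 3·s - 6·t - 1], [4, 10·t]].
At the point, J = [[-7.5000, -31.0000], [4.0000, 5.0000]] (det J = 86.5000).
Solving J·Δ = −F gives Δ = (-3.8960, 0.4668).
Then the next iterate is (s, t)₁ = (-0.8960, 0.9668).
Round to (-0.8960, 0.9668) and repeat: F = (-2.724473, 1.089511), J = [[0.564611, -5.718432], [4.0000, 9.6680]].
Δ = (0.7098, -0.4064), so (s, t)₂ = (-0.1862, 0.5604).

(-0.1862, 0.5604)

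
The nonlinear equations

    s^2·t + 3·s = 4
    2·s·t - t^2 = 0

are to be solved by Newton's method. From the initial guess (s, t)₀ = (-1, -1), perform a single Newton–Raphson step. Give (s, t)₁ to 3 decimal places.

At (-1, -1): F = (-8.000, 1.000).
Jacobian J = [[2·s·t + 3, s^2], [2·t, 2·s - 2·t]].
At the point, J = [[5.000, 1.000], [-2.000, 0.000]] (det J = 2.000).
Solving J·Δ = −F gives Δ = (0.500, 5.500).
Then the next iterate is (s, t)₁ = (-0.500, 4.500).

(-0.500, 4.500)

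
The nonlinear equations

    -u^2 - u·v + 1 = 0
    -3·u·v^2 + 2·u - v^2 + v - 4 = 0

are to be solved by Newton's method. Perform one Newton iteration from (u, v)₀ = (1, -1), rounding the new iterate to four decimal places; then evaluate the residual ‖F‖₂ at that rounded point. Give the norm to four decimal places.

At (1, -1): F = (1.0000, -7.0000).
Jacobian J = [[-2·u - v, -u], [-3·v^2 + 2, -6·u·v - 2·v + 1]].
At the point, J = [[-1.0000, -1.0000], [-1.0000, 9.0000]] (det J = -10.0000).
Solving J·Δ = −F gives Δ = (0.2000, 0.8000).
Then the next iterate is (u, v)₁ = (1.2000, -0.2000).
Re-evaluating at (1.2000, -0.2000): F = (-0.2000, -1.9840), so ‖F‖₂ = 1.9941.

1.9941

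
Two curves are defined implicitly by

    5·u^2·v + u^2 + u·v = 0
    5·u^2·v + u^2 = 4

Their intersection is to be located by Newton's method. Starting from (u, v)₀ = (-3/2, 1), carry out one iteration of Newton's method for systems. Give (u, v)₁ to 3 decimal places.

(1.190, 4.460)

At (-3/2, 1): F = (12.000, 9.500).
Jacobian J = [[10·u·v + 2·u + v, 5·u^2 + u], [10·u·v + 2·u, 5·u^2]].
At the point, J = [[-17.000, 9.750], [-18.000, 11.250]] (det J = -15.750).
Solving J·Δ = −F gives Δ = (2.690, 3.460).
Then the next iterate is (u, v)₁ = (1.190, 4.460).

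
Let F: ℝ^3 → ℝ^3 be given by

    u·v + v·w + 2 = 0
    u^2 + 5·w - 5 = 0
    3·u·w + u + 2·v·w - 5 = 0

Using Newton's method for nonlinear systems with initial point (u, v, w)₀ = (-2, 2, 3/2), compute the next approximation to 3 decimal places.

(-1.333, 3.600, 0.733)

At (-2, 2, 3/2): F = (1.000, 6.500, -10.000).
Jacobian J = [[v, u + w, v], [2·u, 0, 5], [3·w + 1, 2·w, 3·u + 2·v]].
At the point, J = [[2.000, -0.500, 2.000], [-4.000, 0.000, 5.000], [5.500, 3.000, -2.000]] (det J = -63.750).
Solving J·Δ = −F gives Δ = (0.667, 1.600, -0.767).
Then the next iterate is (u, v, w)₁ = (-1.333, 3.600, 0.733).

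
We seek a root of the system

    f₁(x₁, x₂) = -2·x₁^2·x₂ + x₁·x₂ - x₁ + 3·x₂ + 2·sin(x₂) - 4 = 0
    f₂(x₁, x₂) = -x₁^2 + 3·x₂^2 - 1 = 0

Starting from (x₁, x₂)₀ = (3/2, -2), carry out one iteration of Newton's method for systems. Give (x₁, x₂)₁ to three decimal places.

At (3/2, -2): F = (-7.31859, 8.750).
Jacobian J = [[-4·x₁·x₂ + x₂ - 1, -2·x₁^2 + x₁ + 2·cos(x₂) + 3], [-2·x₁, 6·x₂]].
At the point, J = [[9.000, -0.83229], [-3.000, -12.000]] (det J = -110.49688).
Solving J·Δ = −F gives Δ = (0.861, 0.514).
Then the next iterate is (x₁, x₂)₁ = (2.361, -1.486).

(2.361, -1.486)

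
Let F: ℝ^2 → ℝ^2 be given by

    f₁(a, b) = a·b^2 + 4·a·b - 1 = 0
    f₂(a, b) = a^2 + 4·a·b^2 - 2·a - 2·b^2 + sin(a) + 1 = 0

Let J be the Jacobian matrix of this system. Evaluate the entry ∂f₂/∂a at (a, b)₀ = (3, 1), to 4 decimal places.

7.0100

∂f₂/∂a = 2·a + 4·b^2 + cos(a) - 2.
At (3, 1) this is 7.0100.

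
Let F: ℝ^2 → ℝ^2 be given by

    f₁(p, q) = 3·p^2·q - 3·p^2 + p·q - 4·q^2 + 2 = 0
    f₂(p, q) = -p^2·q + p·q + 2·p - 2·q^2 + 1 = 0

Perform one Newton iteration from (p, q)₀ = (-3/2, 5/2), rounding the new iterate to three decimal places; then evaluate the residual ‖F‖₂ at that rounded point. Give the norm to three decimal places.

At (-3/2, 5/2): F = (-16.625, -23.875).
Jacobian J = [[6·p·q - 6·p + q, 3·p^2 + p - 8·q], [-2·p·q + q + 2, -p^2 + p - 4·q]].
At the point, J = [[-11.000, -14.750], [12.000, -13.750]] (det J = 328.250).
Solving J·Δ = −F gives Δ = (0.376, -1.408).
Then the next iterate is (p, q)₁ = (-1.124, 1.092).
Re-evaluating at (-1.124, 1.092): F = (-3.64857, -6.23994), so ‖F‖₂ = 7.228.

7.228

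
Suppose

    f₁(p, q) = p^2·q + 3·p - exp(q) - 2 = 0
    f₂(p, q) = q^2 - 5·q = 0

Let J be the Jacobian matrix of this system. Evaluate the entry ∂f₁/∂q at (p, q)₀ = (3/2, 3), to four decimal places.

-17.8355

∂f₁/∂q = p^2 - exp(q).
At (3/2, 3) this is -17.8355.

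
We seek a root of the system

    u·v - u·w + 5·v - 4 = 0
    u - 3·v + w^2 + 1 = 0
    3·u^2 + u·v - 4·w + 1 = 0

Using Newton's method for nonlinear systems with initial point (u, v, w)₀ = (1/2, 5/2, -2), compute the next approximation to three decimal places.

At (1/2, 5/2, -2): F = (10.750, -2.000, 11.000).
Jacobian J = [[v - w, u + 5, -u], [1, -3, 2·w], [6·u + v, u, -4]].
At the point, J = [[4.500, 5.500, -0.500], [1.000, -3.000, -4.000], [5.500, 0.500, -4.000]] (det J = -44.500).
Solving J·Δ = −F gives Δ = (-3.404, 0.663, -1.848).
Then the next iterate is (u, v, w)₁ = (-2.904, 3.163, -3.848).

(-2.904, 3.163, -3.848)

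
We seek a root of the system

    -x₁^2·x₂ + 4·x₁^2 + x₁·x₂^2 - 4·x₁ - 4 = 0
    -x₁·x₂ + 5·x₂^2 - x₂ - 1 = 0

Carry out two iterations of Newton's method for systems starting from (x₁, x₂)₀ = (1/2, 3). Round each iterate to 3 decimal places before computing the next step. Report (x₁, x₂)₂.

At (1/2, 3): F = (-1.250, 39.500).
Jacobian J = [[-2·x₁·x₂ + 8·x₁ + x₂^2 - 4, -x₁^2 + 2·x₁·x₂], [-x₂, -x₁ + 10·x₂ - 1]].
At the point, J = [[6.000, 2.750], [-3.000, 28.500]] (det J = 179.250).
Solving J·Δ = −F gives Δ = (0.805, -1.301).
Then the next iterate is (x₁, x₂)₁ = (1.305, 1.699).
Round to (1.305, 1.699) and repeat: F = (-1.53433, 9.51681), J = [[4.89221, 2.73136], [-1.699, 14.685]].
Δ = (0.634, -0.575), so (x₁, x₂)₂ = (1.939, 1.124).

(1.939, 1.124)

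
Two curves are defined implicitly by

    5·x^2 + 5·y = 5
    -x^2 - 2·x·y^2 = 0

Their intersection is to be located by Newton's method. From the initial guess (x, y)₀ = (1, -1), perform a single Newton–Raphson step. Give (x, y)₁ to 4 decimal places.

At (1, -1): F = (-5.0000, -3.0000).
Jacobian J = [[10·x, 5], [-2·x - 2·y^2, -4·x·y]].
At the point, J = [[10.0000, 5.0000], [-4.0000, 4.0000]] (det J = 60.0000).
Solving J·Δ = −F gives Δ = (0.0833, 0.8333).
Then the next iterate is (x, y)₁ = (1.0833, -0.1667).

(1.0833, -0.1667)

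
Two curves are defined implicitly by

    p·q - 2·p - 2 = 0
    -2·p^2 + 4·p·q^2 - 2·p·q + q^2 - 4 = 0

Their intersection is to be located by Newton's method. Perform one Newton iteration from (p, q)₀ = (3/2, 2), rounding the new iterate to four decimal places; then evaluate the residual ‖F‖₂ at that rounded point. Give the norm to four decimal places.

At (3/2, 2): F = (-2.0000, 13.5000).
Jacobian J = [[q - 2, p], [-4·p + 4·q^2 - 2·q, 8·p·q - 2·p + 2·q]].
At the point, J = [[0.0000, 1.5000], [6.0000, 25.0000]] (det J = -9.0000).
Solving J·Δ = −F gives Δ = (-7.8056, 1.3333).
Then the next iterate is (p, q)₁ = (-6.3056, 3.3333).
Re-evaluating at (-6.3056, 3.3333): F = (-10.407256, -310.616665), so ‖F‖₂ = 310.7910.

310.7910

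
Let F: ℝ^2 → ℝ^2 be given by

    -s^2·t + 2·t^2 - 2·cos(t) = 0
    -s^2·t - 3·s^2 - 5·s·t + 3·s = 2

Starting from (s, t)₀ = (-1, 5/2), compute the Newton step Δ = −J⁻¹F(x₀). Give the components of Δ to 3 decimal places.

(-5.530, 1.574)

At (-1, 5/2): F = (11.60229, 2.000).
Jacobian J = [[-2·s·t, -s^2 + 4·t + 2·sin(t)], [-2·s·t - 6·s - 5·t + 3, -s^2 - 5·s]].
At the point, J = [[5.000, 10.19694], [1.500, 4.000]] (det J = 4.70458).
Solving J·Δ = −F gives Δ = (-5.530, 1.574).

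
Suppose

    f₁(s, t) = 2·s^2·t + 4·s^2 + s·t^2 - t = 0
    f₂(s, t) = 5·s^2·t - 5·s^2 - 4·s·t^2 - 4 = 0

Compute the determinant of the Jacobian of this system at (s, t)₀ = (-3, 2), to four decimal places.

J = [[4·s·t + 8·s + t^2, 2·s^2 + 2·s·t - 1], [10·s·t - 10·s - 4·t^2, 5·s^2 - 8·s·t]].
At the point, J = [[-44.0000, 5.0000], [-46.0000, 93.0000]].
det J = -3862.0000.

-3862.0000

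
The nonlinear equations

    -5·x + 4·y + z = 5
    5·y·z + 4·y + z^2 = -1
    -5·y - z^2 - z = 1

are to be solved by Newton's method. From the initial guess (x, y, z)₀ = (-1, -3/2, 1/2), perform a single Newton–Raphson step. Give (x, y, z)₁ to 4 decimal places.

At (-1, -3/2, 1/2): F = (-5.5000, -8.5000, 5.7500).
Jacobian J = [[-5, 4, 1], [0, 5·z + 4, 5·y + 2·z], [0, -5, -2·z - 1]].
At the point, J = [[-5.0000, 4.0000, 1.0000], [0.0000, 6.5000, -6.5000], [0.0000, -5.0000, -2.0000]] (det J = 227.5000).
Solving J·Δ = −F gives Δ = (-0.1665, 1.1951, -0.1126).
Then the next iterate is (x, y, z)₁ = (-1.1665, -0.3049, 0.3874).

(-1.1665, -0.3049, 0.3874)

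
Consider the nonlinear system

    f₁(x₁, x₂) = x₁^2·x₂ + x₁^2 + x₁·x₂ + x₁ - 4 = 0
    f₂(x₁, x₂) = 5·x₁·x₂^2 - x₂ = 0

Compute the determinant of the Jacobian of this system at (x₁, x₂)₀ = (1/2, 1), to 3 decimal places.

12.250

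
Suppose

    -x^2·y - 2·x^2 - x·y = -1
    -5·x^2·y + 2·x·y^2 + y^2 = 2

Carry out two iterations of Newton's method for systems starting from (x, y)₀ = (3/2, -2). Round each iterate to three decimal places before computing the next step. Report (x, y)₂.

(0.996, -0.623)

At (3/2, -2): F = (4.000, 36.500).
Jacobian J = [[-2·x·y - 4·x - y, -x^2 - x], [-10·x·y + 2·y^2, -5·x^2 + 4·x·y + 2·y]].
At the point, J = [[2.000, -3.750], [38.000, -27.250]] (det J = 88.000).
Solving J·Δ = −F gives Δ = (-0.317, 0.898).
Then the next iterate is (x, y)₁ = (1.183, -1.102).
Round to (1.183, -1.102) and repeat: F = (1.04692, 9.79887), J = [[-1.02267, -2.58249], [15.46547, -14.41611]].
Δ = (-0.187, 0.479), so (x, y)₂ = (0.996, -0.623).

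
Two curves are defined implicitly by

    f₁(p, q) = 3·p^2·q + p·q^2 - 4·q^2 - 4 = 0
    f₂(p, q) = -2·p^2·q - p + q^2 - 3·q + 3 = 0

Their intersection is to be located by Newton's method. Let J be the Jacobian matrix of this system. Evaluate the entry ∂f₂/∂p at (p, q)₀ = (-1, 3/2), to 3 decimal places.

5.000

∂f₂/∂p = -4·p·q - 1.
At (-1, 3/2) this is 5.000.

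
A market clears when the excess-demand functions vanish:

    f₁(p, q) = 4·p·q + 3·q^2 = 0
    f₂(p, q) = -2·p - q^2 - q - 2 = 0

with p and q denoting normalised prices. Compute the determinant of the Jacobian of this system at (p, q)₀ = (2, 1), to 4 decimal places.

J = [[4·q, 4·p + 6·q], [-2, -2·q - 1]].
At the point, J = [[4.0000, 14.0000], [-2.0000, -3.0000]].
det J = 16.0000.

16.0000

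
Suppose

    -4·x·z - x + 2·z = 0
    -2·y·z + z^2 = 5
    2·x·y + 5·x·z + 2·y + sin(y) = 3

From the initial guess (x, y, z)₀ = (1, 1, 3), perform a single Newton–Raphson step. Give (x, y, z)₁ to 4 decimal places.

(0.6371, -0.0940, 1.8591)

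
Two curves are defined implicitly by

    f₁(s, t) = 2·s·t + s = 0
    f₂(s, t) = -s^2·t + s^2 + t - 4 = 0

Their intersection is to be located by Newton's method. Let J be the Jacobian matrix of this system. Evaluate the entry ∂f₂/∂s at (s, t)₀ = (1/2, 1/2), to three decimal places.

0.500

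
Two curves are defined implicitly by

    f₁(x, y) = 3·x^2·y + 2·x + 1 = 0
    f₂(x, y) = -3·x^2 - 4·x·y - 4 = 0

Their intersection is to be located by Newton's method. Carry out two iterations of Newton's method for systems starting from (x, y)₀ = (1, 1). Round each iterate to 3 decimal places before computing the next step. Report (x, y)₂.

(4.413, -5.245)

At (1, 1): F = (6.000, -11.000).
Jacobian J = [[6·x·y + 2, 3·x^2], [-6·x - 4·y, -4·x]].
At the point, J = [[8.000, 3.000], [-10.000, -4.000]] (det J = -2.000).
Solving J·Δ = −F gives Δ = (4.500, -14.000).
Then the next iterate is (x, y)₁ = (5.500, -13.000).
Round to (5.500, -13.000) and repeat: F = (-1167.750, 191.250), J = [[-427.000, 90.750], [19.000, -22.000]].
Δ = (-1.087, 7.755), so (x, y)₂ = (4.413, -5.245).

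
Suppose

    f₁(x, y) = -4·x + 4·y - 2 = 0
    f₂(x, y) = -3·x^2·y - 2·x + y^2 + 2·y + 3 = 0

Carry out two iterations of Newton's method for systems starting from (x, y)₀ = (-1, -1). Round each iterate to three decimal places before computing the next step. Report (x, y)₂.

At (-1, -1): F = (-2.000, 7.000).
Jacobian J = [[-4, 4], [-6·x·y - 2, -3·x^2 + 2·y + 2]].
At the point, J = [[-4.000, 4.000], [-8.000, -3.000]] (det J = 44.000).
Solving J·Δ = −F gives Δ = (0.500, 1.000).
Then the next iterate is (x, y)₁ = (-0.500, 0.000).
Round to (-0.500, 0.000) and repeat: F = (0.000, 4.000), J = [[-4.000, 4.000], [-2.000, 1.250]].
Δ = (5.333, 5.333), so (x, y)₂ = (4.833, 5.333).

(4.833, 5.333)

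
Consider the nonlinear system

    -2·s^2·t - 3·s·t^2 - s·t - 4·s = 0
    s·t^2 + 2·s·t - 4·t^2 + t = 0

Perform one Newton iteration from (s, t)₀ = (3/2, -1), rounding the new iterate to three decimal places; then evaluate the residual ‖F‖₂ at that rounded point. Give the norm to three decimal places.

At (3/2, -1): F = (-4.500, -6.500).
Jacobian J = [[-4·s·t - 3·t^2 - t - 4, -2·s^2 - 6·s·t - s], [t^2 + 2·t, 2·s·t + 2·s - 8·t + 1]].
At the point, J = [[0.000, 3.000], [-1.000, 9.000]] (det J = 3.000).
Solving J·Δ = −F gives Δ = (7.000, 1.500).
Then the next iterate is (s, t)₁ = (8.500, 0.500).
Re-evaluating at (8.500, 0.500): F = (-116.875, 10.125), so ‖F‖₂ = 117.313.

117.313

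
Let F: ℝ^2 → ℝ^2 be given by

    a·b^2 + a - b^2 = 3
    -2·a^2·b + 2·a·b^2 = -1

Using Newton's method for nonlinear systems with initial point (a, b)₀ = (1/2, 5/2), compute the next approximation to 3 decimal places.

(0.701, 0.832)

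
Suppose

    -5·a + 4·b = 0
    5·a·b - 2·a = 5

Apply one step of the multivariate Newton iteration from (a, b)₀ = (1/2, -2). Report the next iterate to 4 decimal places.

(0.0000, 0.0000)

At (1/2, -2): F = (-10.5000, -11.0000).
Jacobian J = [[-5, 4], [5·b - 2, 5·a]].
At the point, J = [[-5.0000, 4.0000], [-12.0000, 2.5000]] (det J = 35.5000).
Solving J·Δ = −F gives Δ = (-0.5000, 2.0000).
Then the next iterate is (a, b)₁ = (0.0000, 0.0000).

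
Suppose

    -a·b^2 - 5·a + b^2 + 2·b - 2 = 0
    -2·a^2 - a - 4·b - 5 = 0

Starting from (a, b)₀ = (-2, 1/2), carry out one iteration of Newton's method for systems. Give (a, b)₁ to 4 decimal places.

At (-2, 1/2): F = (9.7500, -13.0000).
Jacobian J = [[-b^2 - 5, -2·a·b + 2·b + 2], [-4·a - 1, -4]].
At the point, J = [[-5.2500, 5.0000], [7.0000, -4.0000]] (det J = -14.0000).
Solving J·Δ = −F gives Δ = (1.8571, 0.0000).
Then the next iterate is (a, b)₁ = (-0.1429, 0.5000).

(-0.1429, 0.5000)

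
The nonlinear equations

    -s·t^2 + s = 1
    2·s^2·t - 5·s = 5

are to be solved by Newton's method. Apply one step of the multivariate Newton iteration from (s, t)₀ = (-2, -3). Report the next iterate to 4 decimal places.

At (-2, -3): F = (15.0000, -19.0000).
Jacobian J = [[-t^2 + 1, -2·s·t], [4·s·t - 5, 2·s^2]].
At the point, J = [[-8.0000, -12.0000], [19.0000, 8.0000]] (det J = 164.0000).
Solving J·Δ = −F gives Δ = (0.6585, 0.8110).
Then the next iterate is (s, t)₁ = (-1.3415, -2.1890).

(-1.3415, -2.1890)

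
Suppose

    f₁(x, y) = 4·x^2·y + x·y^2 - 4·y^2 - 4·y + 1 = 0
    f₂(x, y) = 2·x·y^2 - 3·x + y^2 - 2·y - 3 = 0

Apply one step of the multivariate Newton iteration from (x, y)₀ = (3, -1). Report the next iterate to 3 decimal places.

(1.473, -1.092)

At (3, -1): F = (-32.000, -3.000).
Jacobian J = [[8·x·y + y^2, 4·x^2 + 2·x·y - 8·y - 4], [2·y^2 - 3, 4·x·y + 2·y - 2]].
At the point, J = [[-23.000, 34.000], [-1.000, -16.000]] (det J = 402.000).
Solving J·Δ = −F gives Δ = (-1.527, -0.092).
Then the next iterate is (x, y)₁ = (1.473, -1.092).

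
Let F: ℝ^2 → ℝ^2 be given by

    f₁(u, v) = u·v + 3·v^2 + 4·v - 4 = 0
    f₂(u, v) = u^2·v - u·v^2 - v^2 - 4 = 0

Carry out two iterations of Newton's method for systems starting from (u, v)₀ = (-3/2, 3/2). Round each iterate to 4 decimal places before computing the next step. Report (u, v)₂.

At (-3/2, 3/2): F = (6.5000, 0.5000).
Jacobian J = [[v, u + 6·v + 4], [2·u·v - v^2, u^2 - 2·u·v - 2·v]].
At the point, J = [[1.5000, 11.5000], [-6.7500, 3.7500]] (det J = 83.2500).
Solving J·Δ = −F gives Δ = (-0.2237, -0.5360).
Then the next iterate is (u, v)₁ = (-1.7237, 0.9640).
Round to (-1.7237, 0.9640) and repeat: F = (0.982241, -0.463288), J = [[0.9640, 8.0603], [-4.252590, 4.366435]].
Δ = (-0.2085, -0.0969), so (u, v)₂ = (-1.9322, 0.8671).

(-1.9322, 0.8671)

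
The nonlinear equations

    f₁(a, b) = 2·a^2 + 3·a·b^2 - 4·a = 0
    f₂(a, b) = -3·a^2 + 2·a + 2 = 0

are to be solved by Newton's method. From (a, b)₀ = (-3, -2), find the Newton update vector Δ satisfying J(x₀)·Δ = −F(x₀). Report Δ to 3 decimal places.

At (-3, -2): F = (-6.000, -31.000).
Jacobian J = [[4·a + 3·b^2 - 4, 6·a·b], [-6·a + 2, 0]].
At the point, J = [[-4.000, 36.000], [20.000, 0.000]] (det J = -720.000).
Solving J·Δ = −F gives Δ = (1.550, 0.339).

(1.550, 0.339)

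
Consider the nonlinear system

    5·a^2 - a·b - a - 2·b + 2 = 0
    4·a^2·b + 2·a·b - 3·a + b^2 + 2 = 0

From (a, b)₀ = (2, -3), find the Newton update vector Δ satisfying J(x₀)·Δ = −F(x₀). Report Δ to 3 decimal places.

(-2.850, -7.675)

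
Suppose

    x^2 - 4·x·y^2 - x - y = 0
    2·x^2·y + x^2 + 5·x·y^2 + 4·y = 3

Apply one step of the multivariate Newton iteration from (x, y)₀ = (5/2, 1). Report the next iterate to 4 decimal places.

At (5/2, 1): F = (-7.2500, 32.2500).
Jacobian J = [[2·x - 4·y^2 - 1, -8·x·y - 1], [4·x·y + 2·x + 5·y^2, 2·x^2 + 10·x·y + 4]].
At the point, J = [[0.0000, -21.0000], [20.0000, 41.5000]] (det J = 420.0000).
Solving J·Δ = −F gives Δ = (-0.8961, -0.3452).
Then the next iterate is (x, y)₁ = (1.6039, 0.6548).

(1.6039, 0.6548)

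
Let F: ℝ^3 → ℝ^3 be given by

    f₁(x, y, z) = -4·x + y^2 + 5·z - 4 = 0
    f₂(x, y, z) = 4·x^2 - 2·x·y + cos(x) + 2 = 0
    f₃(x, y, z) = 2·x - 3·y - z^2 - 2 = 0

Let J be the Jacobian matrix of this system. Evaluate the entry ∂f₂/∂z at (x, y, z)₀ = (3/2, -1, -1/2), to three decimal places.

0.000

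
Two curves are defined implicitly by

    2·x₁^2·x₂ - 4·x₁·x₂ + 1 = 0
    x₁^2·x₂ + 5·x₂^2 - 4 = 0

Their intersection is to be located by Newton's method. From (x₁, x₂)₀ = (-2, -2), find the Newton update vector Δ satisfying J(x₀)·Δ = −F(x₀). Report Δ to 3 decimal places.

(0.719, 0.859)

At (-2, -2): F = (-31.000, 8.000).
Jacobian J = [[4·x₁·x₂ - 4·x₂, 2·x₁^2 - 4·x₁], [2·x₁·x₂, x₁^2 + 10·x₂]].
At the point, J = [[24.000, 16.000], [8.000, -16.000]] (det J = -512.000).
Solving J·Δ = −F gives Δ = (0.719, 0.859).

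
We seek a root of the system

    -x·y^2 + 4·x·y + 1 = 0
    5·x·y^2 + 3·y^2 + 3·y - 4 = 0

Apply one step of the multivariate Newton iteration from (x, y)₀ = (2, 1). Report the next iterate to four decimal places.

At (2, 1): F = (7.0000, 12.0000).
Jacobian J = [[-y^2 + 4·y, -2·x·y + 4·x], [5·y^2, 10·x·y + 6·y + 3]].
At the point, J = [[3.0000, 4.0000], [5.0000, 29.0000]] (det J = 67.0000).
Solving J·Δ = −F gives Δ = (-2.3134, -0.0149).
Then the next iterate is (x, y)₁ = (-0.3134, 0.9851).

(-0.3134, 0.9851)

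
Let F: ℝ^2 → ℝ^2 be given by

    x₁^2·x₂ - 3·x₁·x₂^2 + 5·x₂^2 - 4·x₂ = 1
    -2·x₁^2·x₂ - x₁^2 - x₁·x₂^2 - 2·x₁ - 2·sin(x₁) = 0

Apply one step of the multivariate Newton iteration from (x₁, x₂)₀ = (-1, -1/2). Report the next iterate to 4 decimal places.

At (-1, -1/2): F = (2.5000, 3.932942).
Jacobian J = [[2·x₁·x₂ - 3·x₂^2, x₁^2 - 6·x₁·x₂ + 10·x₂ - 4], [-4·x₁·x₂ - 2·x₁ - x₂^2 - 2·cos(x₁) - 2, -2·x₁^2 - 2·x₁·x₂]].
At the point, J = [[0.2500, -11.0000], [-3.330605, -3.0000]] (det J = -37.386651).
Solving J·Δ = −F gives Δ = (0.9566, 0.2490).
Then the next iterate is (x₁, x₂)₁ = (-0.0434, -0.2510).

(-0.0434, -0.2510)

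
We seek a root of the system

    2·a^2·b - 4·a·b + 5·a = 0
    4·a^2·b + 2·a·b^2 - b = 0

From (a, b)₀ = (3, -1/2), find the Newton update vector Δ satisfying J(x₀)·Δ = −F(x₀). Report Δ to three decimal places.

(-4.531, -1.245)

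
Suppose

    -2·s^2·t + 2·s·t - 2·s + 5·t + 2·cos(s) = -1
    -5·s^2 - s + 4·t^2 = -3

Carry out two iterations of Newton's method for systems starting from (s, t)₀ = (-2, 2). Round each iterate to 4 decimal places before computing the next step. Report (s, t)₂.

(-1.5701, 1.3960)

At (-2, 2): F = (-9.832294, 1.0000).
Jacobian J = [[-4·s·t + 2·t - 2·sin(s) - 2, -2·s^2 + 2·s + 5], [-10·s - 1, 8·t]].
At the point, J = [[19.818595, -7.0000], [19.0000, 16.0000]] (det J = 450.097518).
Solving J·Δ = −F gives Δ = (0.3340, -0.4591).
Then the next iterate is (s, t)₁ = (-1.6660, 1.5409).
Round to (-1.6660, 1.5409) and repeat: F = (-1.841607, 0.285711), J = [[13.341301, -3.883112], [15.6600, 12.3272]].
Δ = (0.0959, -0.1449), so (s, t)₂ = (-1.5701, 1.3960).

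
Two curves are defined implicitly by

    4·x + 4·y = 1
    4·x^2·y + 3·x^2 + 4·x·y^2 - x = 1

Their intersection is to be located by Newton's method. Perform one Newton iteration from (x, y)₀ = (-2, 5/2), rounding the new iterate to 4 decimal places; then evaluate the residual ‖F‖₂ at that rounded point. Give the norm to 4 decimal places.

1.0625

At (-2, 5/2): F = (1.0000, 3.0000).
Jacobian J = [[4, 4], [8·x·y + 6·x + 4·y^2 - 1, 4·x^2 + 8·x·y]].
At the point, J = [[4.0000, 4.0000], [-28.0000, -24.0000]] (det J = 16.0000).
Solving J·Δ = −F gives Δ = (2.2500, -2.5000).
Then the next iterate is (x, y)₁ = (0.2500, 0.0000).
Re-evaluating at (0.2500, 0.0000): F = (0.0000, -1.0625), so ‖F‖₂ = 1.0625.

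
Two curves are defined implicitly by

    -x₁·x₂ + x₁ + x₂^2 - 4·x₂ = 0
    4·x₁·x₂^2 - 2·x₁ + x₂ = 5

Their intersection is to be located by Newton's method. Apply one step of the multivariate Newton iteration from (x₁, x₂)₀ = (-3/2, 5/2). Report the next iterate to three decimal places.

At (-3/2, 5/2): F = (-1.500, -37.000).
Jacobian J = [[-x₂ + 1, -x₁ + 2·x₂ - 4], [4·x₂^2 - 2, 8·x₁·x₂ + 1]].
At the point, J = [[-1.500, 2.500], [23.000, -29.000]] (det J = -14.000).
Solving J·Δ = −F gives Δ = (9.714, 6.429).
Then the next iterate is (x₁, x₂)₁ = (8.214, 8.929).

(8.214, 8.929)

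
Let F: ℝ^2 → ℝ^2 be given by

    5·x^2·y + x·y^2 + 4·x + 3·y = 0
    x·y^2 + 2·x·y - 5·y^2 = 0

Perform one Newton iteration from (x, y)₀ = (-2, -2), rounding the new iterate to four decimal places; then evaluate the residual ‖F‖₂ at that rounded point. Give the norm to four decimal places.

20.0432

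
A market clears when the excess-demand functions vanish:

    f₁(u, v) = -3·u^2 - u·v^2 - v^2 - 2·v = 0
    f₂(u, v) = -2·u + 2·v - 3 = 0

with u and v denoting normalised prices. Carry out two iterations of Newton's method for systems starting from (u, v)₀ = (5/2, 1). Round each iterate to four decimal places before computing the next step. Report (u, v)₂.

(-0.2578, 1.2422)

At (5/2, 1): F = (-24.2500, -6.0000).
Jacobian J = [[-6·u - v^2, -2·u·v - 2·v - 2], [-2, 2]].
At the point, J = [[-16.0000, -9.0000], [-2.0000, 2.0000]] (det J = -50.0000).
Solving J·Δ = −F gives Δ = (-2.0500, 0.9500).
Then the next iterate is (u, v)₁ = (0.4500, 1.9500).
Round to (0.4500, 1.9500) and repeat: F = (-10.021125, 0.0000), J = [[-6.5025, -7.6550], [-2.0000, 2.0000]].
Δ = (-0.7078, -0.7078), so (u, v)₂ = (-0.2578, 1.2422).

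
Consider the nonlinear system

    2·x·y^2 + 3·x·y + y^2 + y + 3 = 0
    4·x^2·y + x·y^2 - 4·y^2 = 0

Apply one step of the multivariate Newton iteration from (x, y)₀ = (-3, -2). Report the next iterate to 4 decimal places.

At (-3, -2): F = (-1.0000, -100.0000).
Jacobian J = [[2·y^2 + 3·y, 4·x·y + 3·x + 2·y + 1], [8·x·y + y^2, 4·x^2 + 2·x·y - 8·y]].
At the point, J = [[2.0000, 12.0000], [52.0000, 64.0000]] (det J = -496.0000).
Solving J·Δ = −F gives Δ = (2.2903, -0.2984).
Then the next iterate is (x, y)₁ = (-0.7097, -2.2984).

(-0.7097, -2.2984)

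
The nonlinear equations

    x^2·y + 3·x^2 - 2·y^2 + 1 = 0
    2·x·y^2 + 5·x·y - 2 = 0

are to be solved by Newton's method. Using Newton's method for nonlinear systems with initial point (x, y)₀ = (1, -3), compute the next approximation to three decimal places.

(3.718, -1.692)

At (1, -3): F = (-17.000, 1.000).
Jacobian J = [[2·x·y + 6·x, x^2 - 4·y], [2·y^2 + 5·y, 4·x·y + 5·x]].
At the point, J = [[0.000, 13.000], [3.000, -7.000]] (det J = -39.000).
Solving J·Δ = −F gives Δ = (2.718, 1.308).
Then the next iterate is (x, y)₁ = (3.718, -1.692).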